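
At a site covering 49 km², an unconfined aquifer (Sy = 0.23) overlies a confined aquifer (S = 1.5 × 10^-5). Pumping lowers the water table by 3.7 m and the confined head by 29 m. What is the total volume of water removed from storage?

A = 49 km² = 4.9 × 10^7 m²
Unconfined: ΔV_u = Sy × A × Δh_u = 0.23 × 4.9 × 10^7 × 3.7 = 4.17 × 10^7 m³
Confined: ΔV_c = S × A × Δh_c = 1.5 × 10^-5 × 4.9 × 10^7 × 29 = 21320 m³
Total ΔV = 4.17 × 10^7 + 21320 = 4.172 × 10^7 m³

ΔV ≈ 4.17 × 10^7 m³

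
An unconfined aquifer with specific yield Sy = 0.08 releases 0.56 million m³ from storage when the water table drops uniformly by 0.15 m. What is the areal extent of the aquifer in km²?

ΔV = 0.56 million m³ = 5.6 × 10^5 m³
A = ΔV / (Sy × Δh) = 5.6 × 10^5 / (0.08 × 0.15) = 4.667 × 10^7 m²
A = 4.667 × 10^7 m² = 46.67 km²

A ≈ 46.7 km²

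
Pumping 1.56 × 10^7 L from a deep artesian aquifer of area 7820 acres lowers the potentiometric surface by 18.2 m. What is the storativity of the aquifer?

S ≈ 2.7 × 10^-5

A = 7820 acres = 3.165 × 10^7 m²
ΔV = 1.56 × 10^7 L = 15600 m³
S = ΔV / (A × Δh) = 15600 m³ / (3.165 × 10^7 m² × 18.2 m) = 2.708 × 10^-5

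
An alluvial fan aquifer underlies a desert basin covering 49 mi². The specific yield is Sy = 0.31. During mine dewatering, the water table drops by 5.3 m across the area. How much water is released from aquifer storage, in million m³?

ΔV ≈ 209 million m³

A = 49 mi² = 1.269 × 10^8 m²
ΔV = Sy × A × Δh = 0.31 × 1.269 × 10^8 m² × 5.3 m = 2.085 × 10^8 m³
ΔV = 2.085 × 10^8 m³ = 208.5 million m³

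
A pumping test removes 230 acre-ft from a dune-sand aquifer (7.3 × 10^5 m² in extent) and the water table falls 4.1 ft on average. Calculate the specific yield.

Δh = 4.1 ft = 1.25 m
ΔV = 230 acre-ft = 2.837 × 10^5 m³
Sy = ΔV / (A × Δh) = 2.837 × 10^5 m³ / (7.3 × 10^5 m² × 1.25 m) = 0.311

Sy ≈ 0.31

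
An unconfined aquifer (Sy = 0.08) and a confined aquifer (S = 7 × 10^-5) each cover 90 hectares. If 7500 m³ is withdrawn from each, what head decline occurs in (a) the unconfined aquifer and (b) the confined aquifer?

Δh_u ≈ 0.104 m; Δh_c ≈ 119 m

A = 90 hectares = 9 × 10^5 m²
Unconfined: Δh_u = ΔV/(Sy·A) = 7500/(0.08 × 9 × 10^5) = 0.1042 m
Confined: Δh_c = ΔV/(S·A) = 7500/(7 × 10^-5 × 9 × 10^5) = 119 m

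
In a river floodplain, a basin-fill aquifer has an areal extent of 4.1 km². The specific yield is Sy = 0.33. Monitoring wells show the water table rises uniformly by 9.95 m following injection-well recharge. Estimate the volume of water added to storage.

A = 4.1 km² = 4.1 × 10^6 m²
ΔV = Sy × A × Δh = 0.33 × 4.1 × 10^6 m² × 9.95 m = 1.346 × 10^7 m³

ΔV ≈ 1.35 × 10^7 m³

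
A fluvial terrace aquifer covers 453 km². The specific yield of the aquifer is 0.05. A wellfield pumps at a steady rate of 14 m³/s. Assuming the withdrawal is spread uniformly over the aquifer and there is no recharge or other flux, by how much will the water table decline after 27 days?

A = 453 km² = 4.53 × 10^8 m²
Q = 14 m³/s = 1.21 × 10^6 m³/d
ΔV = Q × t = 1.21 × 10^6 m³/d × 27 d = 3.266 × 10^7 m³
Δh = ΔV / (Sy × A) = 3.266 × 10^7 / (0.05 × 4.53 × 10^8) = 1.442 m

Δh ≈ 1.44 m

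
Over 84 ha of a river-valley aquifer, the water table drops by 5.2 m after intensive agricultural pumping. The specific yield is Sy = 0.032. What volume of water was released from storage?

ΔV ≈ 1.4 × 10^5 m³

A = 84 ha = 8.4 × 10^5 m²
ΔV = Sy × A × Δh = 0.032 × 8.4 × 10^5 m² × 5.2 m = 1.398 × 10^5 m³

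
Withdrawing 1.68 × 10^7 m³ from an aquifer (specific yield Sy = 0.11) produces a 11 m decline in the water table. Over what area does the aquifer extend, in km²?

A ≈ 13.9 km²

A = ΔV / (Sy × Δh) = 1.68 × 10^7 / (0.11 × 11) = 1.388 × 10^7 m²
A = 1.388 × 10^7 m² = 13.88 km²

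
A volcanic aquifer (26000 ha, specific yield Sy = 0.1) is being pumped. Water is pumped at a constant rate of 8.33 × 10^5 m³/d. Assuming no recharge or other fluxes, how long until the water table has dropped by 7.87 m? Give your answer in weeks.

t ≈ 35.1 weeks

A = 26000 ha = 2.6 × 10^8 m²
ΔV = Sy × A × Δh = 0.1 × 2.6 × 10^8 × 7.87 = 2.046 × 10^8 m³
t = ΔV / Q = 2.046 × 10^8 m³ / 8.33 × 10^5 m³/d = 245.6 d
t = 245.6 d ≈ 35.09 weeks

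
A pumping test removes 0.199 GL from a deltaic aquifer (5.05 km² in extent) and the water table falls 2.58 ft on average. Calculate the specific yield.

A = 5.05 km² = 5.05 × 10^6 m²
Δh = 2.58 ft = 0.7864 m
ΔV = 0.199 GL = 1.99 × 10^5 m³
Sy = ΔV / (A × Δh) = 1.99 × 10^5 m³ / (5.05 × 10^6 m² × 0.7864 m) = 0.05011

Sy ≈ 0.05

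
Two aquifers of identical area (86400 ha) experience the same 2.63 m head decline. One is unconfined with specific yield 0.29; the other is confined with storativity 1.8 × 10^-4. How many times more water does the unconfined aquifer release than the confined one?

A = 86400 ha = 8.64 × 10^8 m²
Unconfined: ΔV_u = Sy × A × Δh = 0.29 × 8.64 × 10^8 × 2.63 = 6.59 × 10^8 m³
Confined: ΔV_c = S × A × Δh = 1.8 × 10^-4 × 8.64 × 10^8 × 2.63 = 4.09 × 10^5 m³
Ratio = ΔV_u / ΔV_c = Sy / S = 0.29 / 1.8 × 10^-4 = 1611

ΔV_u / ΔV_c ≈ 1610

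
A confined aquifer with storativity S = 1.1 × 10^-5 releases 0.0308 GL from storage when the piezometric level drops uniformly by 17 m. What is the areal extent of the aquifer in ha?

A ≈ 16500 ha

ΔV = 0.0308 GL = 30800 m³
A = ΔV / (S × Δh) = 30800 / (1.1 × 10^-5 × 17) = 1.647 × 10^8 m²
A = 1.647 × 10^8 m² = 16470 ha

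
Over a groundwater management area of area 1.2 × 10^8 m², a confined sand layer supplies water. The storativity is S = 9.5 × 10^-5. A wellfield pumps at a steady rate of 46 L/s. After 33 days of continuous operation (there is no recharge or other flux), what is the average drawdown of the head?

Δh ≈ 11.5 m

Q = 46 L/s = 3974 m³/d
ΔV = Q × t = 3974 m³/d × 33 d = 1.312 × 10^5 m³
Δh = ΔV / (S × A) = 1.312 × 10^5 / (9.5 × 10^-5 × 1.2 × 10^8) = 11.5 m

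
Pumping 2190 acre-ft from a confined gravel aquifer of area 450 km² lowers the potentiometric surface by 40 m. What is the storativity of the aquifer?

A = 450 km² = 4.5 × 10^8 m²
ΔV = 2190 acre-ft = 2.701 × 10^6 m³
S = ΔV / (A × Δh) = 2.701 × 10^6 m³ / (4.5 × 10^8 m² × 40 m) = 1.501 × 10^-4

S ≈ 1.5 × 10^-4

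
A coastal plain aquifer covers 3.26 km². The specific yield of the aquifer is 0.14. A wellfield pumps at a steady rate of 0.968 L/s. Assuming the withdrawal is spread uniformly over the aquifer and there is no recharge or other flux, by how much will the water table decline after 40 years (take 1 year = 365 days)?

A = 3.26 km² = 3.26 × 10^6 m²
Q = 0.968 L/s = 83.64 m³/d
t = 40 years = 14600 d
ΔV = Q × t = 83.64 m³/d × 14600 d = 1.221 × 10^6 m³
Δh = ΔV / (Sy × A) = 1.221 × 10^6 / (0.14 × 3.26 × 10^6) = 2.675 m

Δh ≈ 2.68 m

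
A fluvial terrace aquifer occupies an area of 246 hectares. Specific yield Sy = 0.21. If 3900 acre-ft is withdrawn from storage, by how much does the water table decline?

A = 246 hectares = 2.46 × 10^6 m²
ΔV = 3900 acre-ft = 4.811 × 10^6 m³
Δh = ΔV / (Sy × A) = 4.811 × 10^6 m³ / (0.21 × 2.46 × 10^6 m²) = 9.312 m

Δh ≈ 9.31 m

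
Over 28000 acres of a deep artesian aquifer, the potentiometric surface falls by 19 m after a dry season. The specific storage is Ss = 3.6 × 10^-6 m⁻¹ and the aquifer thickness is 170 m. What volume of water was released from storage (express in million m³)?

S = Ss × b = 3.6 × 10^-6 m⁻¹ × 170 m = 6.12 × 10^-4
A = 28000 acres = 1.133 × 10^8 m²
ΔV = S × A × Δh = 6.12 × 10^-4 × 1.133 × 10^8 m² × 19 m = 1.318 × 10^6 m³
ΔV = 1.318 × 10^6 m³ = 1.318 million m³

ΔV ≈ 1.32 million m³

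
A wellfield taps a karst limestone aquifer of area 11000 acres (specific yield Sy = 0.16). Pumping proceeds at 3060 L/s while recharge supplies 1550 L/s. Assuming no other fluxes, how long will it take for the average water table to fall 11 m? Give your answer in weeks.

A = 11000 acres = 4.452 × 10^7 m²
ΔV = Sy × A × Δh = 0.16 × 4.452 × 10^7 × 11 = 7.835 × 10^7 m³
Net withdrawal = 3060 − 1550 = 1510 L/s = 1.305 × 10^5 m³/d
t = ΔV / Q = 7.835 × 10^7 m³ / 1.305 × 10^5 m³/d = 600.5 d
t = 600.5 d ≈ 85.79 weeks

t ≈ 85.8 weeks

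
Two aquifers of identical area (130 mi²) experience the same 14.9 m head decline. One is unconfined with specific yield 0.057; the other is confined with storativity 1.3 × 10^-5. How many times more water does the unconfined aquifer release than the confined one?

ΔV_u / ΔV_c ≈ 4380

A = 130 mi² = 3.367 × 10^8 m²
Unconfined: ΔV_u = Sy × A × Δh = 0.057 × 3.367 × 10^8 × 14.9 = 2.86 × 10^8 m³
Confined: ΔV_c = S × A × Δh = 1.3 × 10^-5 × 3.367 × 10^8 × 14.9 = 65220 m³
Ratio = ΔV_u / ΔV_c = Sy / S = 0.057 / 1.3 × 10^-5 = 4385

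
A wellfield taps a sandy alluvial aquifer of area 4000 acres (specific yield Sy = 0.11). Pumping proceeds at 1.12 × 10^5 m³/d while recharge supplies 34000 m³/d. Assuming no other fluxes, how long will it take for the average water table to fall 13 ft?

t ≈ 90.5 days

A = 4000 acres = 1.619 × 10^7 m²
Δh = 13 ft = 3.962 m
ΔV = Sy × A × Δh = 0.11 × 1.619 × 10^7 × 3.962 = 7.056 × 10^6 m³
Net withdrawal = 1.12 × 10^5 − 34000 = 78000 m³/d
t = ΔV / Q = 7.056 × 10^6 m³ / 78000 m³/d = 90.46 d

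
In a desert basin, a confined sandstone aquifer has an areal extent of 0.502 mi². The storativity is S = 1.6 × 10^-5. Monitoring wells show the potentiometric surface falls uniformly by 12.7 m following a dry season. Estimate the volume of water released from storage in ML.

ΔV ≈ 0.264 ML

A = 0.502 mi² = 1.3 × 10^6 m²
ΔV = S × A × Δh = 1.6 × 10^-5 × 1.3 × 10^6 m² × 12.7 m = 264.2 m³
ΔV = 264.2 m³ = 0.2642 ML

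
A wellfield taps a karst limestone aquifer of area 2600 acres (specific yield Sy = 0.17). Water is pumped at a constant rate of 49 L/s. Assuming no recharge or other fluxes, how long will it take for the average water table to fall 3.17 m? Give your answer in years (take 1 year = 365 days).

t ≈ 3.67 years

A = 2600 acres = 1.052 × 10^7 m²
ΔV = Sy × A × Δh = 0.17 × 1.052 × 10^7 × 3.17 = 5.67 × 10^6 m³
Q = 49 L/s = 4234 m³/d
t = ΔV / Q = 5.67 × 10^6 m³ / 4234 m³/d = 1339 d
t = 1339 d ≈ 3.669 years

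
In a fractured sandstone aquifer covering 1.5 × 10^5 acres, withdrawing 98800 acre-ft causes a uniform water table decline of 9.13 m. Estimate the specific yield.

A = 1.5 × 10^5 acres = 6.07 × 10^8 m²
ΔV = 98800 acre-ft = 1.219 × 10^8 m³
Sy = ΔV / (A × Δh) = 1.219 × 10^8 m³ / (6.07 × 10^8 m² × 9.13 m) = 0.02199

Sy ≈ 0.022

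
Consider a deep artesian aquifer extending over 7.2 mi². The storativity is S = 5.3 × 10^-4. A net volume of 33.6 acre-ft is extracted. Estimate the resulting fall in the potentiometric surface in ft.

Δh ≈ 13.8 ft

A = 7.2 mi² = 1.865 × 10^7 m²
ΔV = 33.6 acre-ft = 41440 m³
Δh = ΔV / (S × A) = 41440 m³ / (5.3 × 10^-4 × 1.865 × 10^7 m²) = 4.193 m
Δh = 4.193 m = 13.76 ft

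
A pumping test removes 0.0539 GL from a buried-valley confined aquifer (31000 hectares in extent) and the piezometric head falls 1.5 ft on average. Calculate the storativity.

A = 31000 hectares = 3.1 × 10^8 m²
Δh = 1.5 ft = 0.4572 m
ΔV = 0.0539 GL = 53900 m³
S = ΔV / (A × Δh) = 53900 m³ / (3.1 × 10^8 m² × 0.4572 m) = 3.803 × 10^-4

S ≈ 3.8 × 10^-4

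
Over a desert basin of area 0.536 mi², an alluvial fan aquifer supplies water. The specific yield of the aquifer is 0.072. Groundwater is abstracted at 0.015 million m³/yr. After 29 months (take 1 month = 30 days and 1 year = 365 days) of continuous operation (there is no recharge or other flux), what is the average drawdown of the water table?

Δh ≈ 0.358 m

A = 0.536 mi² = 1.388 × 10^6 m²
Q = 0.015 million m³/yr = 41.1 m³/d
t = 29 months = 870 d
ΔV = Q × t = 41.1 m³/d × 870 d = 35750 m³
Δh = ΔV / (Sy × A) = 35750 / (0.072 × 1.388 × 10^6) = 0.3577 m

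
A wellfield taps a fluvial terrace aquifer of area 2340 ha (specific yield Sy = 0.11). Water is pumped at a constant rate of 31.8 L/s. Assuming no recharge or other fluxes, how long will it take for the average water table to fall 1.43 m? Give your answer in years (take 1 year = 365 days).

t ≈ 3.67 years

A = 2340 ha = 2.34 × 10^7 m²
ΔV = Sy × A × Δh = 0.11 × 2.34 × 10^7 × 1.43 = 3.681 × 10^6 m³
Q = 31.8 L/s = 2748 m³/d
t = ΔV / Q = 3.681 × 10^6 m³ / 2748 m³/d = 1340 d
t = 1340 d ≈ 3.67 years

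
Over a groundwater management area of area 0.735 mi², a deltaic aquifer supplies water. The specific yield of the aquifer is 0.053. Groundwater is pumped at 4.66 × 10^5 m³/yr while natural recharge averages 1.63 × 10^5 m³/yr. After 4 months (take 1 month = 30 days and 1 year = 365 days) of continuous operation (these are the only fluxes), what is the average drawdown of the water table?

A = 0.735 mi² = 1.904 × 10^6 m²
Net abstraction = 4.66 × 10^5 − 1.63 × 10^5 = 3.03 × 10^5 m³/yr
Q_net = 3.03 × 10^5 m³/yr = 830.1 m³/d
t = 4 months = 120 d
ΔV = Q × t = 830.1 m³/d × 120 d = 99620 m³
Δh = ΔV / (Sy × A) = 99620 / (0.053 × 1.904 × 10^6) = 0.9873 m

Δh ≈ 0.987 m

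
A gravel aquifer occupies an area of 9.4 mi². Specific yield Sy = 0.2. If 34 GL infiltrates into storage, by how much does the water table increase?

A = 9.4 mi² = 2.435 × 10^7 m²
ΔV = 34 GL = 3.4 × 10^7 m³
Δh = ΔV / (Sy × A) = 3.4 × 10^7 m³ / (0.2 × 2.435 × 10^7 m²) = 6.983 m

Δh ≈ 6.98 m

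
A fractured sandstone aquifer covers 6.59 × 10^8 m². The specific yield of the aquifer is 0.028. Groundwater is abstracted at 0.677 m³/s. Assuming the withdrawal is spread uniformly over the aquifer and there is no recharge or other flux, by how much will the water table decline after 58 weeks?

Δh ≈ 1.29 m

Q = 0.677 m³/s = 58490 m³/d
t = 58 weeks = 406 d
ΔV = Q × t = 58490 m³/d × 406 d = 2.375 × 10^7 m³
Δh = ΔV / (Sy × A) = 2.375 × 10^7 / (0.028 × 6.59 × 10^8) = 1.287 m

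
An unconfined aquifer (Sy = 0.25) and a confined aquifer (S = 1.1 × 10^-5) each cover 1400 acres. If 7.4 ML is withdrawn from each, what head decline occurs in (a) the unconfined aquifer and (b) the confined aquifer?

Δh_u ≈ 0.00522 m; Δh_c ≈ 119 m

A = 1400 acres = 5.666 × 10^6 m²
ΔV = 7.4 ML = 7400 m³
Unconfined: Δh_u = ΔV/(Sy·A) = 7400/(0.25 × 5.666 × 10^6) = 0.005225 m
Confined: Δh_c = ΔV/(S·A) = 7400/(1.1 × 10^-5 × 5.666 × 10^6) = 118.7 m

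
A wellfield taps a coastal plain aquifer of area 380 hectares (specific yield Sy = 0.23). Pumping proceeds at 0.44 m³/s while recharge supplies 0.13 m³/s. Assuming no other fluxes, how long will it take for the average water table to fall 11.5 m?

t ≈ 375 days

A = 380 hectares = 3.8 × 10^6 m²
ΔV = Sy × A × Δh = 0.23 × 3.8 × 10^6 × 11.5 = 1.005 × 10^7 m³
Net withdrawal = 0.44 − 0.13 = 0.31 m³/s = 26780 m³/d
t = ΔV / Q = 1.005 × 10^7 m³ / 26780 m³/d = 375.3 d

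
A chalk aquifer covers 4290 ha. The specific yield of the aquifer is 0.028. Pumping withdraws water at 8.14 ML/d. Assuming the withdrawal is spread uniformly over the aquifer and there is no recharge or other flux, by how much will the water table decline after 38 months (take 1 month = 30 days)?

Δh ≈ 7.73 m

A = 4290 ha = 4.29 × 10^7 m²
Q = 8.14 ML/d = 8140 m³/d
t = 38 months = 1140 d
ΔV = Q × t = 8140 m³/d × 1140 d = 9.28 × 10^6 m³
Δh = ΔV / (Sy × A) = 9.28 × 10^6 / (0.028 × 4.29 × 10^7) = 7.725 m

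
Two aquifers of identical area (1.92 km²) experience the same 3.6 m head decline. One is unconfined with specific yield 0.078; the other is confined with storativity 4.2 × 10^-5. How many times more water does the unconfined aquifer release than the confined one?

ΔV_u / ΔV_c ≈ 1860

A = 1.92 km² = 1.92 × 10^6 m²
Unconfined: ΔV_u = Sy × A × Δh = 0.078 × 1.92 × 10^6 × 3.6 = 5.391 × 10^5 m³
Confined: ΔV_c = S × A × Δh = 4.2 × 10^-5 × 1.92 × 10^6 × 3.6 = 290.3 m³
Ratio = ΔV_u / ΔV_c = Sy / S = 0.078 / 4.2 × 10^-5 = 1857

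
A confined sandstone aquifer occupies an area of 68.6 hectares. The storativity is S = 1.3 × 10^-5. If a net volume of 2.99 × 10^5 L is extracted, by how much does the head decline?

A = 68.6 hectares = 6.86 × 10^5 m²
ΔV = 2.99 × 10^5 L = 299 m³
Δh = ΔV / (S × A) = 299 m³ / (1.3 × 10^-5 × 6.86 × 10^5 m²) = 33.53 m

Δh ≈ 33.5 m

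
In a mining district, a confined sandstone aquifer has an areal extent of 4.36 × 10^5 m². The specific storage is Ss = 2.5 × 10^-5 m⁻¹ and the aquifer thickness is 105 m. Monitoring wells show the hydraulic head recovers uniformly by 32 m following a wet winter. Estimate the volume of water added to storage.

S = Ss × b = 2.5 × 10^-5 m⁻¹ × 105 m = 2.625 × 10^-3
ΔV = S × A × Δh = 0.002625 × 4.36 × 10^5 m² × 32 m = 36620 m³

ΔV ≈ 36600 m³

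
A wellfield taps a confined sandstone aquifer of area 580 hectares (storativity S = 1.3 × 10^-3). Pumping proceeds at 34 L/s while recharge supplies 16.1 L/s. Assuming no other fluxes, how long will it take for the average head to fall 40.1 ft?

t ≈ 59.6 days

A = 580 hectares = 5.8 × 10^6 m²
Δh = 40.1 ft = 12.22 m
ΔV = S × A × Δh = 0.0013 × 5.8 × 10^6 × 12.22 = 92160 m³
Net withdrawal = 34 − 16.1 = 17.9 L/s = 1547 m³/d
t = ΔV / Q = 92160 m³ / 1547 m³/d = 59.59 d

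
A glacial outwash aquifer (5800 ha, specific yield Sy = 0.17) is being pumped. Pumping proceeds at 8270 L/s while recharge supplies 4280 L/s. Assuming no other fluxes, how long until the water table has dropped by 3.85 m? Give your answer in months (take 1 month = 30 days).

t ≈ 3.67 months

A = 5800 ha = 5.8 × 10^7 m²
ΔV = Sy × A × Δh = 0.17 × 5.8 × 10^7 × 3.85 = 3.796 × 10^7 m³
Net withdrawal = 8270 − 4280 = 3990 L/s = 3.447 × 10^5 m³/d
t = ΔV / Q = 3.796 × 10^7 m³ / 3.447 × 10^5 m³/d = 110.1 d
t = 110.1 d ≈ 3.671 months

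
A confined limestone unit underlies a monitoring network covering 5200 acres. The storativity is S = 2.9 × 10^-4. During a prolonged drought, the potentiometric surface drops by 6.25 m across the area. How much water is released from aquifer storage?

ΔV ≈ 38100 m³

A = 5200 acres = 2.104 × 10^7 m²
ΔV = S × A × Δh = 2.9 × 10^-4 × 2.104 × 10^7 m² × 6.25 m = 38140 m³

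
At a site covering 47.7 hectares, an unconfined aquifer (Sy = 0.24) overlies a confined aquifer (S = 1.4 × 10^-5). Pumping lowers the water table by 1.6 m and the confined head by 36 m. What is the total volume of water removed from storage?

ΔV ≈ 1.83 × 10^5 m³

A = 47.7 hectares = 4.77 × 10^5 m²
Unconfined: ΔV_u = Sy × A × Δh_u = 0.24 × 4.77 × 10^5 × 1.6 = 1.832 × 10^5 m³
Confined: ΔV_c = S × A × Δh_c = 1.4 × 10^-5 × 4.77 × 10^5 × 36 = 240.4 m³
Total ΔV = 1.832 × 10^5 + 240.4 = 1.834 × 10^5 m³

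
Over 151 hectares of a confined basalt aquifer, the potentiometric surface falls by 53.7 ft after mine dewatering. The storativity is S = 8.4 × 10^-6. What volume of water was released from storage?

A = 151 hectares = 1.51 × 10^6 m²
Δh = 53.7 ft = 16.37 m
ΔV = S × A × Δh = 8.4 × 10^-6 × 1.51 × 10^6 m² × 16.37 m = 207.6 m³

ΔV ≈ 208 m³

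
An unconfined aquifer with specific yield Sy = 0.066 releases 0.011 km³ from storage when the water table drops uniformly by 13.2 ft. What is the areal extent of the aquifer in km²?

A ≈ 41.4 km²

Δh = 13.2 ft = 4.023 m
ΔV = 0.011 km³ = 1.1 × 10^7 m³
A = ΔV / (Sy × Δh) = 1.1 × 10^7 / (0.066 × 4.023) = 4.142 × 10^7 m²
A = 4.142 × 10^7 m² = 41.42 km²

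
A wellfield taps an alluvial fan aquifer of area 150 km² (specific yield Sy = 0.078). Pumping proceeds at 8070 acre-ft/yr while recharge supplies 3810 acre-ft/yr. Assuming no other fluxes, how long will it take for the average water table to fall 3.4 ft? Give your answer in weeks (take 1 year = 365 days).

t ≈ 120 weeks

A = 150 km² = 1.5 × 10^8 m²
Δh = 3.4 ft = 1.036 m
ΔV = Sy × A × Δh = 0.078 × 1.5 × 10^8 × 1.036 = 1.212 × 10^7 m³
Net withdrawal = 8070 − 3810 = 4260 acre-ft/yr = 14400 m³/d
t = ΔV / Q = 1.212 × 10^7 m³ / 14400 m³/d = 842.2 d
t = 842.2 d ≈ 120.3 weeks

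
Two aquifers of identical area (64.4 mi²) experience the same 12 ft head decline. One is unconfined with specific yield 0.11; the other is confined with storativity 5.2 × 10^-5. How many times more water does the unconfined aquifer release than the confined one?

A = 64.4 mi² = 1.668 × 10^8 m²
Δh = 12 ft = 3.658 m
Unconfined: ΔV_u = Sy × A × Δh = 0.11 × 1.668 × 10^8 × 3.658 = 6.711 × 10^7 m³
Confined: ΔV_c = S × A × Δh = 5.2 × 10^-5 × 1.668 × 10^8 × 3.658 = 31720 m³
Ratio = ΔV_u / ΔV_c = Sy / S = 0.11 / 5.2 × 10^-5 = 2115

ΔV_u / ΔV_c ≈ 2120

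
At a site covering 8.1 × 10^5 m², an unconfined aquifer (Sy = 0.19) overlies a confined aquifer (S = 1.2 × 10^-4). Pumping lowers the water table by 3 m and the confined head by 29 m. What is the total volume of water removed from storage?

Unconfined: ΔV_u = Sy × A × Δh_u = 0.19 × 8.1 × 10^5 × 3 = 4.617 × 10^5 m³
Confined: ΔV_c = S × A × Δh_c = 1.2 × 10^-4 × 8.1 × 10^5 × 29 = 2819 m³
Total ΔV = 4.617 × 10^5 + 2819 = 4.645 × 10^5 m³

ΔV ≈ 4.65 × 10^5 m³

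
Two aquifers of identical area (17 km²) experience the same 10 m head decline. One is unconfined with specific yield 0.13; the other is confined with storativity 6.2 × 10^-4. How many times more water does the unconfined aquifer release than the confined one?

A = 17 km² = 1.7 × 10^7 m²
Unconfined: ΔV_u = Sy × A × Δh = 0.13 × 1.7 × 10^7 × 10 = 2.21 × 10^7 m³
Confined: ΔV_c = S × A × Δh = 6.2 × 10^-4 × 1.7 × 10^7 × 10 = 1.054 × 10^5 m³
Ratio = ΔV_u / ΔV_c = Sy / S = 0.13 / 6.2 × 10^-4 = 209.7

ΔV_u / ΔV_c ≈ 210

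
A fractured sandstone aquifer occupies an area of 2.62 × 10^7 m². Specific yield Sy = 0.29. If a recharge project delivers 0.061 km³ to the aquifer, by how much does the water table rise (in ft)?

ΔV = 0.061 km³ = 6.1 × 10^7 m³
Δh = ΔV / (Sy × A) = 6.1 × 10^7 m³ / (0.29 × 2.62 × 10^7 m²) = 8.028 m
Δh = 8.028 m = 26.34 ft

Δh ≈ 26.3 ft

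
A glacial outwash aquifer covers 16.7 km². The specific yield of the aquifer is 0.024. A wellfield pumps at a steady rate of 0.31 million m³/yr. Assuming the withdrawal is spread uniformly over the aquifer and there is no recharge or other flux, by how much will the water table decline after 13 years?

Δh ≈ 10.1 m

A = 16.7 km² = 1.67 × 10^7 m²
Q = 0.31 million m³/yr = 849.3 m³/d
t = 13 years = 4745 d
ΔV = Q × t = 849.3 m³/d × 4745 d = 4.03 × 10^6 m³
Δh = ΔV / (Sy × A) = 4.03 × 10^6 / (0.024 × 1.67 × 10^7) = 10.05 m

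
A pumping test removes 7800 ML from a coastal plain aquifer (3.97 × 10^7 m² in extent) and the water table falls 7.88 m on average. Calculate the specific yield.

Sy ≈ 0.025

ΔV = 7800 ML = 7.8 × 10^6 m³
Sy = ΔV / (A × Δh) = 7.8 × 10^6 m³ / (3.97 × 10^7 m² × 7.88 m) = 0.02493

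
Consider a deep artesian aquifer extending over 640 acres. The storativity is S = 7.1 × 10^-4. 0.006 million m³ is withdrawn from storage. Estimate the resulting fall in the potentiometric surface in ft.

Δh ≈ 10.7 ft

A = 640 acres = 2.59 × 10^6 m²
ΔV = 0.006 million m³ = 6000 m³
Δh = ΔV / (S × A) = 6000 m³ / (7.1 × 10^-4 × 2.59 × 10^6 m²) = 3.263 m
Δh = 3.263 m = 10.7 ft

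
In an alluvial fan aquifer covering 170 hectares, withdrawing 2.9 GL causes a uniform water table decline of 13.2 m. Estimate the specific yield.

A = 170 hectares = 1.7 × 10^6 m²
ΔV = 2.9 GL = 2.9 × 10^6 m³
Sy = ΔV / (A × Δh) = 2.9 × 10^6 m³ / (1.7 × 10^6 m² × 13.2 m) = 0.1292

Sy ≈ 0.13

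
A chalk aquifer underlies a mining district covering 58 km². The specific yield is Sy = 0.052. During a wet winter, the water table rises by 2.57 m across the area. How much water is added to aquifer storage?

ΔV ≈ 7.75 × 10^6 m³

A = 58 km² = 5.8 × 10^7 m²
ΔV = Sy × A × Δh = 0.052 × 5.8 × 10^7 m² × 2.57 m = 7.751 × 10^6 m³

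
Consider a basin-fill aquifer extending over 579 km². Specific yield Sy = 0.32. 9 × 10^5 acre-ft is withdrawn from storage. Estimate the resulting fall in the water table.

A = 579 km² = 5.79 × 10^8 m²
ΔV = 9 × 10^5 acre-ft = 1.11 × 10^9 m³
Δh = ΔV / (Sy × A) = 1.11 × 10^9 m³ / (0.32 × 5.79 × 10^8 m²) = 5.992 m

Δh ≈ 5.99 m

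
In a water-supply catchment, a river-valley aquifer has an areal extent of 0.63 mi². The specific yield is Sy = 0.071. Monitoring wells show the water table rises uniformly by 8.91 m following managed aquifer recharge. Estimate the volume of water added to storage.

A = 0.63 mi² = 1.632 × 10^6 m²
ΔV = Sy × A × Δh = 0.071 × 1.632 × 10^6 m² × 8.91 m = 1.032 × 10^6 m³

ΔV ≈ 1.03 × 10^6 m³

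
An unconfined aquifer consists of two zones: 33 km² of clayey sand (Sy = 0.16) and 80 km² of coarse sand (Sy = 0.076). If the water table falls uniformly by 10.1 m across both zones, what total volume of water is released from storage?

ΔV ≈ 1.15 × 10^8 m³

A₁ = 33 km² = 3.3 × 10^7 m²; A₂ = 80 km² = 8 × 10^7 m²
ΔV₁ = 0.16 × 3.3 × 10^7 × 10.1 = 5.333 × 10^7 m³
ΔV₂ = 0.076 × 8 × 10^7 × 10.1 = 6.141 × 10^7 m³
ΔV = ΔV₁ + ΔV₂ = 1.147 × 10^8 m³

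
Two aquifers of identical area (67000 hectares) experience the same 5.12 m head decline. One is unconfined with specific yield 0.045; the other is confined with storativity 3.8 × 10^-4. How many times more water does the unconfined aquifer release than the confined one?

ΔV_u / ΔV_c ≈ 118

A = 67000 hectares = 6.7 × 10^8 m²
Unconfined: ΔV_u = Sy × A × Δh = 0.045 × 6.7 × 10^8 × 5.12 = 1.544 × 10^8 m³
Confined: ΔV_c = S × A × Δh = 3.8 × 10^-4 × 6.7 × 10^8 × 5.12 = 1.304 × 10^6 m³
Ratio = ΔV_u / ΔV_c = Sy / S = 0.045 / 3.8 × 10^-4 = 118.4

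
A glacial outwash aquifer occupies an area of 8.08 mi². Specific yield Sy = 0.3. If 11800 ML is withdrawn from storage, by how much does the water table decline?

Δh ≈ 1.88 m

A = 8.08 mi² = 2.093 × 10^7 m²
ΔV = 11800 ML = 1.18 × 10^7 m³
Δh = ΔV / (Sy × A) = 1.18 × 10^7 m³ / (0.3 × 2.093 × 10^7 m²) = 1.88 m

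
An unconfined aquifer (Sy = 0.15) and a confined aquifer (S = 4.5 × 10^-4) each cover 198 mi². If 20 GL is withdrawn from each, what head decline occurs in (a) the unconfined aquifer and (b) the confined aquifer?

Δh_u ≈ 0.26 m; Δh_c ≈ 86.7 m

A = 198 mi² = 5.128 × 10^8 m²
ΔV = 20 GL = 2 × 10^7 m³
Unconfined: Δh_u = ΔV/(Sy·A) = 2 × 10^7/(0.15 × 5.128 × 10^8) = 0.26 m
Confined: Δh_c = ΔV/(S·A) = 2 × 10^7/(4.5 × 10^-4 × 5.128 × 10^8) = 86.67 m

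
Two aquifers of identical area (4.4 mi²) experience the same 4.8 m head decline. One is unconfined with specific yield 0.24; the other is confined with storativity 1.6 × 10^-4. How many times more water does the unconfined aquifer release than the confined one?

ΔV_u / ΔV_c ≈ 1500

A = 4.4 mi² = 1.14 × 10^7 m²
Unconfined: ΔV_u = Sy × A × Δh = 0.24 × 1.14 × 10^7 × 4.8 = 1.313 × 10^7 m³
Confined: ΔV_c = S × A × Δh = 1.6 × 10^-4 × 1.14 × 10^7 × 4.8 = 8752 m³
Ratio = ΔV_u / ΔV_c = Sy / S = 0.24 / 1.6 × 10^-4 = 1500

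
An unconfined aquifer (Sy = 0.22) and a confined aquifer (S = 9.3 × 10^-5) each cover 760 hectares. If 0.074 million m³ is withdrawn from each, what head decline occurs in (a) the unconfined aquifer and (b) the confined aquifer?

A = 760 hectares = 7.6 × 10^6 m²
ΔV = 0.074 million m³ = 74000 m³
Unconfined: Δh_u = ΔV/(Sy·A) = 74000/(0.22 × 7.6 × 10^6) = 0.04426 m
Confined: Δh_c = ΔV/(S·A) = 74000/(9.3 × 10^-5 × 7.6 × 10^6) = 104.7 m

Δh_u ≈ 0.0443 m; Δh_c ≈ 105 m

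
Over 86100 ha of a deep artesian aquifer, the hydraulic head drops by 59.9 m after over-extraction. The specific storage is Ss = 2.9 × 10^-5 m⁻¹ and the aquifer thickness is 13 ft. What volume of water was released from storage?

b = 13 ft = 3.962 m
S = Ss × b = 2.9 × 10^-5 m⁻¹ × 3.962 m = 1.149 × 10^-4
A = 86100 ha = 8.61 × 10^8 m²
ΔV = S × A × Δh = 1.149 × 10^-4 × 8.61 × 10^8 m² × 59.9 m = 5.926 × 10^6 m³

ΔV ≈ 5.93 × 10^6 m³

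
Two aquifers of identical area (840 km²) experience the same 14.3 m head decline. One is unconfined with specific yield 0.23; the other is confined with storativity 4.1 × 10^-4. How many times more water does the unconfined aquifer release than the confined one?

A = 840 km² = 8.4 × 10^8 m²
Unconfined: ΔV_u = Sy × A × Δh = 0.23 × 8.4 × 10^8 × 14.3 = 2.763 × 10^9 m³
Confined: ΔV_c = S × A × Δh = 4.1 × 10^-4 × 8.4 × 10^8 × 14.3 = 4.925 × 10^6 m³
Ratio = ΔV_u / ΔV_c = Sy / S = 0.23 / 4.1 × 10^-4 = 561

ΔV_u / ΔV_c ≈ 561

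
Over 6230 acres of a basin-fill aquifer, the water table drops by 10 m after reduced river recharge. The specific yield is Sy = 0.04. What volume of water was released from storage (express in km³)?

A = 6230 acres = 2.521 × 10^7 m²
ΔV = Sy × A × Δh = 0.04 × 2.521 × 10^7 m² × 10 m = 1.008 × 10^7 m³
ΔV = 1.008 × 10^7 m³ = 0.01008 km³

ΔV ≈ 0.0101 km³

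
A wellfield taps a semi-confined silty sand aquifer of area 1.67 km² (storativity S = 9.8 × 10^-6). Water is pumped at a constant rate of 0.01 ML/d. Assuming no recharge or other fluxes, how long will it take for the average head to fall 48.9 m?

A = 1.67 km² = 1.67 × 10^6 m²
ΔV = S × A × Δh = 9.8 × 10^-6 × 1.67 × 10^6 × 48.9 = 800.3 m³
Q = 0.01 ML/d = 10 m³/d
t = ΔV / Q = 800.3 m³ / 10 m³/d = 80.03 d

t ≈ 80 days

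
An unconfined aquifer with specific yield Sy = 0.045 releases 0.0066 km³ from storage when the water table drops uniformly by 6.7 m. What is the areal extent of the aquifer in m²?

ΔV = 0.0066 km³ = 6.6 × 10^6 m³
A = ΔV / (Sy × Δh) = 6.6 × 10^6 / (0.045 × 6.7) = 2.189 × 10^7 m²

A ≈ 2.19 × 10^7 m²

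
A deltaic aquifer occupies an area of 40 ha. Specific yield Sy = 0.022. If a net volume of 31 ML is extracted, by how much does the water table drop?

Δh ≈ 3.52 m

A = 40 ha = 4 × 10^5 m²
ΔV = 31 ML = 31000 m³
Δh = ΔV / (Sy × A) = 31000 m³ / (0.022 × 4 × 10^5 m²) = 3.523 m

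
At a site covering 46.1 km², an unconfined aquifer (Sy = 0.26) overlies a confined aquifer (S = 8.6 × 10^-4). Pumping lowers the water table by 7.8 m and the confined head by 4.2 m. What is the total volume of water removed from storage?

ΔV ≈ 9.37 × 10^7 m³

A = 46.1 km² = 4.61 × 10^7 m²
Unconfined: ΔV_u = Sy × A × Δh_u = 0.26 × 4.61 × 10^7 × 7.8 = 9.349 × 10^7 m³
Confined: ΔV_c = S × A × Δh_c = 8.6 × 10^-4 × 4.61 × 10^7 × 4.2 = 1.665 × 10^5 m³
Total ΔV = 9.349 × 10^7 + 1.665 × 10^5 = 9.366 × 10^7 m³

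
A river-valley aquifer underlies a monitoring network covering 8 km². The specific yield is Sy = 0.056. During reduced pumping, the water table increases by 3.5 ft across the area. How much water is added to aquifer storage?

A = 8 km² = 8 × 10^6 m²
Δh = 3.5 ft = 1.067 m
ΔV = Sy × A × Δh = 0.056 × 8 × 10^6 m² × 1.067 m = 4.779 × 10^5 m³

ΔV ≈ 4.78 × 10^5 m³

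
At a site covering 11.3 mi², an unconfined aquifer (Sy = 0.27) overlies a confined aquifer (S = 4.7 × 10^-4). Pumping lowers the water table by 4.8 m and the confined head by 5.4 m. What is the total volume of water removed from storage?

A = 11.3 mi² = 2.927 × 10^7 m²
Unconfined: ΔV_u = Sy × A × Δh_u = 0.27 × 2.927 × 10^7 × 4.8 = 3.793 × 10^7 m³
Confined: ΔV_c = S × A × Δh_c = 4.7 × 10^-4 × 2.927 × 10^7 × 5.4 = 74280 m³
Total ΔV = 3.793 × 10^7 + 74280 = 3.8 × 10^7 m³

ΔV ≈ 3.8 × 10^7 m³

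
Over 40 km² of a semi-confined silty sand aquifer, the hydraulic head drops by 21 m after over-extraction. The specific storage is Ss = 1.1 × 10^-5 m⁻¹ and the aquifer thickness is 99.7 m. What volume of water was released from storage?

S = Ss × b = 1.1 × 10^-5 m⁻¹ × 99.7 m = 1.097 × 10^-3
A = 40 km² = 4 × 10^7 m²
ΔV = S × A × Δh = 0.001097 × 4 × 10^7 m² × 21 m = 9.212 × 10^5 m³

ΔV ≈ 9.21 × 10^5 m³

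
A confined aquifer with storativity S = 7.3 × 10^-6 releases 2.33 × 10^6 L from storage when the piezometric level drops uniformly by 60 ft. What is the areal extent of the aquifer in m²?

Δh = 60 ft = 18.29 m
ΔV = 2.33 × 10^6 L = 2330 m³
A = ΔV / (S × Δh) = 2330 / (7.3 × 10^-6 × 18.29) = 1.745 × 10^7 m²

A ≈ 1.75 × 10^7 m²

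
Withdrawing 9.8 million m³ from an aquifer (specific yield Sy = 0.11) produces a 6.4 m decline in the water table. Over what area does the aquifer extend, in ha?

ΔV = 9.8 million m³ = 9.8 × 10^6 m³
A = ΔV / (Sy × Δh) = 9.8 × 10^6 / (0.11 × 6.4) = 1.392 × 10^7 m²
A = 1.392 × 10^7 m² = 1392 ha

A ≈ 1390 ha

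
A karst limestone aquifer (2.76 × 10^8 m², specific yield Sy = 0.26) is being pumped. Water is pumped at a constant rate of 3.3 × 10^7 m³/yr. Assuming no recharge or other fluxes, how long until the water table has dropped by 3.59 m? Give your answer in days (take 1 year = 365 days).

t ≈ 2850 days

ΔV = Sy × A × Δh = 0.26 × 2.76 × 10^8 × 3.59 = 2.576 × 10^8 m³
Q = 3.3 × 10^7 m³/yr = 90410 m³/d
t = ΔV / Q = 2.576 × 10^8 m³ / 90410 m³/d = 2849 d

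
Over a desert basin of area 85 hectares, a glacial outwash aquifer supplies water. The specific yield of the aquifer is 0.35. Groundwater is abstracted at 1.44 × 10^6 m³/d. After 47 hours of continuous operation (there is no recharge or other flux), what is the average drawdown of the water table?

A = 85 hectares = 8.5 × 10^5 m²
t = 47 hours = 1.958 d
ΔV = Q × t = 1.44 × 10^6 m³/d × 1.958 d = 2.82 × 10^6 m³
Δh = ΔV / (Sy × A) = 2.82 × 10^6 / (0.35 × 8.5 × 10^5) = 9.479 m

Δh ≈ 9.48 m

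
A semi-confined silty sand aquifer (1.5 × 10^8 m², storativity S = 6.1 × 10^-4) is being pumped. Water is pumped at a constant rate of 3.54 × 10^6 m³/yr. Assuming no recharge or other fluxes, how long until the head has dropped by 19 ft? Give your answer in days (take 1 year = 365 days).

t ≈ 54.6 days

Δh = 19 ft = 5.791 m
ΔV = S × A × Δh = 6.1 × 10^-4 × 1.5 × 10^8 × 5.791 = 5.299 × 10^5 m³
Q = 3.54 × 10^6 m³/yr = 9699 m³/d
t = ΔV / Q = 5.299 × 10^5 m³ / 9699 m³/d = 54.64 d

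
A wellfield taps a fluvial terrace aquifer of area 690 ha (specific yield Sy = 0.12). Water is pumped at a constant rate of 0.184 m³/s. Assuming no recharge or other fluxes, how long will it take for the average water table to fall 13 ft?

A = 690 ha = 6.9 × 10^6 m²
Δh = 13 ft = 3.962 m
ΔV = Sy × A × Δh = 0.12 × 6.9 × 10^6 × 3.962 = 3.281 × 10^6 m³
Q = 0.184 m³/s = 15900 m³/d
t = ΔV / Q = 3.281 × 10^6 m³ / 15900 m³/d = 206.4 d

t ≈ 206 days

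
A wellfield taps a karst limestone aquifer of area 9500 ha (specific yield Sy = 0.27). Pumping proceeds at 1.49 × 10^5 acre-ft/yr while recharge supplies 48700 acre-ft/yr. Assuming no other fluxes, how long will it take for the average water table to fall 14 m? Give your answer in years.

A = 9500 ha = 9.5 × 10^7 m²
ΔV = Sy × A × Δh = 0.27 × 9.5 × 10^7 × 14 = 3.591 × 10^8 m³
Net withdrawal = 1.49 × 10^5 − 48700 = 1.003 × 10^5 acre-ft/yr = 3.39 × 10^5 m³/d
t = ΔV / Q = 3.591 × 10^8 m³ / 3.39 × 10^5 m³/d = 1059 d
t = 1059 d ≈ 2.903 years

t ≈ 2.9 years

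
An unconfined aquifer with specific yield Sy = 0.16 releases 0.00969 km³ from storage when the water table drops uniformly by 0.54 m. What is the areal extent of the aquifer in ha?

ΔV = 0.00969 km³ = 9.69 × 10^6 m³
A = ΔV / (Sy × Δh) = 9.69 × 10^6 / (0.16 × 0.54) = 1.122 × 10^8 m²
A = 1.122 × 10^8 m² = 11220 ha

A ≈ 11200 ha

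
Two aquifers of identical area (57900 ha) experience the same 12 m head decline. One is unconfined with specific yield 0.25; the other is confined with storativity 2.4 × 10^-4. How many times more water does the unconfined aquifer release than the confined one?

ΔV_u / ΔV_c ≈ 1040

A = 57900 ha = 5.79 × 10^8 m²
Unconfined: ΔV_u = Sy × A × Δh = 0.25 × 5.79 × 10^8 × 12 = 1.737 × 10^9 m³
Confined: ΔV_c = S × A × Δh = 2.4 × 10^-4 × 5.79 × 10^8 × 12 = 1.668 × 10^6 m³
Ratio = ΔV_u / ΔV_c = Sy / S = 0.25 / 2.4 × 10^-4 = 1042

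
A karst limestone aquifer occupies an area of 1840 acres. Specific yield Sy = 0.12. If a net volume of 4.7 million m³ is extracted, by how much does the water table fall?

Δh ≈ 5.26 m

A = 1840 acres = 7.446 × 10^6 m²
ΔV = 4.7 million m³ = 4.7 × 10^6 m³
Δh = ΔV / (Sy × A) = 4.7 × 10^6 m³ / (0.12 × 7.446 × 10^6 m²) = 5.26 m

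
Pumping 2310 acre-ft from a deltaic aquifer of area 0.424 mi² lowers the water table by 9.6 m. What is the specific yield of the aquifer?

A = 0.424 mi² = 1.098 × 10^6 m²
ΔV = 2310 acre-ft = 2.849 × 10^6 m³
Sy = ΔV / (A × Δh) = 2.849 × 10^6 m³ / (1.098 × 10^6 m² × 9.6 m) = 0.2703

Sy ≈ 0.27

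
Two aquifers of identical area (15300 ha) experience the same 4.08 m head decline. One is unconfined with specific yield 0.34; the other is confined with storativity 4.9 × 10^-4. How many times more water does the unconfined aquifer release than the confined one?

ΔV_u / ΔV_c ≈ 694

A = 15300 ha = 1.53 × 10^8 m²
Unconfined: ΔV_u = Sy × A × Δh = 0.34 × 1.53 × 10^8 × 4.08 = 2.122 × 10^8 m³
Confined: ΔV_c = S × A × Δh = 4.9 × 10^-4 × 1.53 × 10^8 × 4.08 = 3.059 × 10^5 m³
Ratio = ΔV_u / ΔV_c = Sy / S = 0.34 / 4.9 × 10^-4 = 693.9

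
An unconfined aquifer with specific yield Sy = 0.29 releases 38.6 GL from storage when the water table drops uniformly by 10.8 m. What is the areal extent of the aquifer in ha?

ΔV = 38.6 GL = 3.86 × 10^7 m³
A = ΔV / (Sy × Δh) = 3.86 × 10^7 / (0.29 × 10.8) = 1.232 × 10^7 m²
A = 1.232 × 10^7 m² = 1232 ha

A ≈ 1230 ha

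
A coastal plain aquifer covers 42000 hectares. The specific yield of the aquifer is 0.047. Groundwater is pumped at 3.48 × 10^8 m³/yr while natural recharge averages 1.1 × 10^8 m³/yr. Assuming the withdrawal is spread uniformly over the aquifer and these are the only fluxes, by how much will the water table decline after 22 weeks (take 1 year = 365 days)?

A = 42000 hectares = 4.2 × 10^8 m²
Net abstraction = 3.48 × 10^8 − 1.1 × 10^8 = 2.38 × 10^8 m³/yr
Q_net = 2.38 × 10^8 m³/yr = 6.521 × 10^5 m³/d
t = 22 weeks = 154 d
ΔV = Q × t = 6.521 × 10^5 m³/d × 154 d = 1.004 × 10^8 m³
Δh = ΔV / (Sy × A) = 1.004 × 10^8 / (0.047 × 4.2 × 10^8) = 5.087 m

Δh ≈ 5.09 m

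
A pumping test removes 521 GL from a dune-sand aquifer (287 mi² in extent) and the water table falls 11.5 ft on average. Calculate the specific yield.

A = 287 mi² = 7.433 × 10^8 m²
Δh = 11.5 ft = 3.505 m
ΔV = 521 GL = 5.21 × 10^8 m³
Sy = ΔV / (A × Δh) = 5.21 × 10^8 m³ / (7.433 × 10^8 m² × 3.505 m) = 0.2

Sy ≈ 0.2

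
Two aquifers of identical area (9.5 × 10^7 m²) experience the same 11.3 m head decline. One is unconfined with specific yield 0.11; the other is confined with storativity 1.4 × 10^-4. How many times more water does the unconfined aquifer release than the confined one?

Unconfined: ΔV_u = Sy × A × Δh = 0.11 × 9.5 × 10^7 × 11.3 = 1.181 × 10^8 m³
Confined: ΔV_c = S × A × Δh = 1.4 × 10^-4 × 9.5 × 10^7 × 11.3 = 1.503 × 10^5 m³
Ratio = ΔV_u / ΔV_c = Sy / S = 0.11 / 1.4 × 10^-4 = 785.7

ΔV_u / ΔV_c ≈ 786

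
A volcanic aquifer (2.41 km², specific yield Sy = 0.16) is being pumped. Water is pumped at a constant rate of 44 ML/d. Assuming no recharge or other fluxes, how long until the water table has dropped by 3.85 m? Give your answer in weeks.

t ≈ 4.82 weeks

A = 2.41 km² = 2.41 × 10^6 m²
ΔV = Sy × A × Δh = 0.16 × 2.41 × 10^6 × 3.85 = 1.485 × 10^6 m³
Q = 44 ML/d = 44000 m³/d
t = ΔV / Q = 1.485 × 10^6 m³ / 44000 m³/d = 33.74 d
t = 33.74 d ≈ 4.82 weeks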